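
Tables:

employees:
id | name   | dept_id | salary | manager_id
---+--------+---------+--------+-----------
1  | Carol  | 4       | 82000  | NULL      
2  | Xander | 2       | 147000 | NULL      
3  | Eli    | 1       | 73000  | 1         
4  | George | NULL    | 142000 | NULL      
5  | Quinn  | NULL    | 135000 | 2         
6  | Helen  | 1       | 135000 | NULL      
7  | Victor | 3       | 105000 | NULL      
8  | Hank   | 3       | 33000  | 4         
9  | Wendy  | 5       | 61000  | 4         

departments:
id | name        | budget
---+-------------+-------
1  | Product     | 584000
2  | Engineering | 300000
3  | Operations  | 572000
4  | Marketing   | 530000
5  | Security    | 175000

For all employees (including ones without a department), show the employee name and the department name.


LEFT JOIN keeps every row from employees (the left table); where dept_id has no match in departments, the department columns become NULL. Walk through each employee:
  - employee 1 (Carol): dept_id=4 -> matches Marketing
  - employee 2 (Xander): dept_id=2 -> matches Engineering
  - employee 3 (Eli): dept_id=1 -> matches Product
  - employee 4 (George): dept_id=NULL, no match -> kept with NULL
  - employee 5 (Quinn): dept_id=NULL, no match -> kept with NULL
  - employee 6 (Helen): dept_id=1 -> matches Product
  - employee 7 (Victor): dept_id=3 -> matches Operations
  - employee 8 (Hank): dept_id=3 -> matches Operations
  - employee 9 (Wendy): dept_id=5 -> matches Security
All 9 rows appear; 2 have NULL department.

SQL:
SELECT a.name, b.name AS department
FROM employees a
LEFT JOIN departments b ON a.dept_id = b.id

Result:
name   | department 
-------+------------
Carol  | Marketing  
Xander | Engineering
Eli    | Product    
George | NULL       
Quinn  | NULL       
Helen  | Product    
Victor | Operations 
Hank   | Operations 
Wendy  | Security   


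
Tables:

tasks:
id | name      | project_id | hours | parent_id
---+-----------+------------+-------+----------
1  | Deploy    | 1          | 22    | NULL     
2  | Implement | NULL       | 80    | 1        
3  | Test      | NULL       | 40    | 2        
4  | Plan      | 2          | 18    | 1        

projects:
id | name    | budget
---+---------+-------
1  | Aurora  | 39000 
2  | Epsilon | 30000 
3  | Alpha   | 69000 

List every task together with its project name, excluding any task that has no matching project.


INNER JOIN keeps only tasks rows whose project_id matches an id in projects. Walk through each task:
  - task 1 (Deploy): project_id=1 -> matches Aurora
  - task 2 (Implement): project_id=NULL, no match -> dropped
  - task 3 (Test): project_id=NULL, no match -> dropped
  - task 4 (Plan): project_id=2 -> matches Epsilon
So 2 of 4 rows are dropped.

SQL:
SELECT a.name, b.name AS project
FROM tasks a
INNER JOIN projects b ON a.project_id = b.id

Result:
name   | project
-------+--------
Deploy | Aurora 
Plan   | Epsilon


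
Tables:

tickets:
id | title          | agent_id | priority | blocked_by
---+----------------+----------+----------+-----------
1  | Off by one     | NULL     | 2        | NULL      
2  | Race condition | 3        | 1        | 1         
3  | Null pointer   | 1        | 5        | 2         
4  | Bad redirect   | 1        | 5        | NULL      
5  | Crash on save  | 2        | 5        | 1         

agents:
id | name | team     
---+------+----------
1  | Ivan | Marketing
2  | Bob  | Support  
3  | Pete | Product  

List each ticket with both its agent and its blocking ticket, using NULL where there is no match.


Two LEFT JOINs from the same base table tickets: one to agents via agent_id, one to tickets itself via blocked_by. Both are LEFT so every ticket is preserved.
Match against agents:
  - ticket 1 (Off by one): agent_id=NULL, no match -> kept with NULL
  - ticket 2 (Race condition): agent_id=3 -> matches Pete
  - ticket 3 (Null pointer): agent_id=1 -> matches Ivan
  - ticket 4 (Bad redirect): agent_id=1 -> matches Ivan
  - ticket 5 (Crash on save): agent_id=2 -> matches Bob
Match against tickets (self):
  - ticket 1 (Off by one): blocked_by=NULL -> NULL
  - ticket 2 (Race condition): blocked_by=1 -> Off by one
  - ticket 3 (Null pointer): blocked_by=2 -> Race condition
  - ticket 4 (Bad redirect): blocked_by=NULL -> NULL
  - ticket 5 (Crash on save): blocked_by=1 -> Off by one

SQL:
SELECT a.title, b.name AS agent, c.title AS blocked_by
FROM tickets a
LEFT JOIN agents b ON a.agent_id = b.id
LEFT JOIN tickets c ON a.blocked_by = c.id

Result:
title          | agent | blocked_by    
---------------+-------+---------------
Off by one     | NULL  | NULL          
Race condition | Pete  | Off by one    
Null pointer   | Ivan  | Race condition
Bad redirect   | Ivan  | NULL          
Crash on save  | Bob   | Off by one    


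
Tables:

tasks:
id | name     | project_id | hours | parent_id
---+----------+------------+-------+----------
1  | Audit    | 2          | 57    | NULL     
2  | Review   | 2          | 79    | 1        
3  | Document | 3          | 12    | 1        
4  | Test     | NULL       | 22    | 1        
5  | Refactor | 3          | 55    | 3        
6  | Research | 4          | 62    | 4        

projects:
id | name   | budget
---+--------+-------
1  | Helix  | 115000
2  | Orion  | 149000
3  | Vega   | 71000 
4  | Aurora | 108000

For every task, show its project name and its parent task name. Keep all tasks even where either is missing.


Two LEFT JOINs from the same base table tasks: one to projects via project_id, one to tasks itself via parent_id. Both are LEFT so every task is preserved.
Match against projects:
  - task 1 (Audit): project_id=2 -> matches Orion
  - task 2 (Review): project_id=2 -> matches Orion
  - task 3 (Document): project_id=3 -> matches Vega
  - task 4 (Test): project_id=NULL, no match -> kept with NULL
  - task 5 (Refactor): project_id=3 -> matches Vega
  - task 6 (Research): project_id=4 -> matches Aurora
Match against tasks (self):
  - task 1 (Audit): parent_id=NULL -> NULL
  - task 2 (Review): parent_id=1 -> Audit
  - task 3 (Document): parent_id=1 -> Audit
  - task 4 (Test): parent_id=1 -> Audit
  - task 5 (Refactor): parent_id=3 -> Document
  - task 6 (Research): parent_id=4 -> Test

SQL:
SELECT a.name, b.name AS project, c.name AS parent
FROM tasks a
LEFT JOIN projects b ON a.project_id = b.id
LEFT JOIN tasks c ON a.parent_id = c.id

Result:
name     | project | parent  
---------+---------+---------
Audit    | Orion   | NULL    
Review   | Orion   | Audit   
Document | Vega    | Audit   
Test     | NULL    | Audit   
Refactor | Vega    | Document
Research | Aurora  | Test    


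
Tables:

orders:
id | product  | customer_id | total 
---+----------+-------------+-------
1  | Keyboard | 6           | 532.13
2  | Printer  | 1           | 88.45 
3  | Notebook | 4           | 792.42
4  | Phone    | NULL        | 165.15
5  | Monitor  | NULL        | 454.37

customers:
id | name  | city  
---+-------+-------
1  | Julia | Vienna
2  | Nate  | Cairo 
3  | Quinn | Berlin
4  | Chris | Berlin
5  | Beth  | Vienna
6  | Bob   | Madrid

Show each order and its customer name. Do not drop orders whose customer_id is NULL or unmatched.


LEFT JOIN keeps every row from orders (the left table); where customer_id has no match in customers, the customer columns become NULL. Walk through each order:
  - order 1 (Keyboard): customer_id=6 -> matches Bob
  - order 2 (Printer): customer_id=1 -> matches Julia
  - order 3 (Notebook): customer_id=4 -> matches Chris
  - order 4 (Phone): customer_id=NULL, no match -> kept with NULL
  - order 5 (Monitor): customer_id=NULL, no match -> kept with NULL
All 5 rows appear; 2 have NULL customer.

SQL:
SELECT a.product, b.name AS customer
FROM orders a
LEFT JOIN customers b ON a.customer_id = b.id

Result:
product  | customer
---------+---------
Keyboard | Bob     
Printer  | Julia   
Notebook | Chris   
Phone    | NULL    
Monitor  | NULL    


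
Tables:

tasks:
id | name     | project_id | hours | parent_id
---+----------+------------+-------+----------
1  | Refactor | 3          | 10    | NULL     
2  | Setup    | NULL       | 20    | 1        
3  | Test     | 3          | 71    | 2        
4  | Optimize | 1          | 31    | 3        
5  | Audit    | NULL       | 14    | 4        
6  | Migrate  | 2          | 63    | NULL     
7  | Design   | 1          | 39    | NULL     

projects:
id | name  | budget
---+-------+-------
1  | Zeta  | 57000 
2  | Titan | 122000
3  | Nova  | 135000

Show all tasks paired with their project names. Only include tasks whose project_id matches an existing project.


INNER JOIN keeps only tasks rows whose project_id matches an id in projects. Walk through each task:
  - task 1 (Refactor): project_id=3 -> matches Nova
  - task 2 (Setup): project_id=NULL, no match -> dropped
  - task 3 (Test): project_id=3 -> matches Nova
  - task 4 (Optimize): project_id=1 -> matches Zeta
  - task 5 (Audit): project_id=NULL, no match -> dropped
  - task 6 (Migrate): project_id=2 -> matches Titan
  - task 7 (Design): project_id=1 -> matches Zeta
So 2 of 7 rows are dropped.

SQL:
SELECT a.name, b.name AS project
FROM tasks a
INNER JOIN projects b ON a.project_id = b.id

Result:
name     | project
---------+--------
Refactor | Nova   
Test     | Nova   
Optimize | Zeta   
Migrate  | Titan  
Design   | Zeta   


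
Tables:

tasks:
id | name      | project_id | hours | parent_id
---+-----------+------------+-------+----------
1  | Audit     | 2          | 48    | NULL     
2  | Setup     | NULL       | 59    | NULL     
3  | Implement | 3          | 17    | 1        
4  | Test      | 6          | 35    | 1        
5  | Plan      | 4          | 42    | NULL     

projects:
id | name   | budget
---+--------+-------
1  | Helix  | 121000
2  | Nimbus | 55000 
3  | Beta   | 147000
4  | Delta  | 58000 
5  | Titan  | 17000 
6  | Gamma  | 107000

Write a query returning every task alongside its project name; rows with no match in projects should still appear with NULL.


LEFT JOIN keeps every row from tasks (the left table); where project_id has no match in projects, the project columns become NULL. Walk through each task:
  - task 1 (Audit): project_id=2 -> matches Nimbus
  - task 2 (Setup): project_id=NULL, no match -> kept with NULL
  - task 3 (Implement): project_id=3 -> matches Beta
  - task 4 (Test): project_id=6 -> matches Gamma
  - task 5 (Plan): project_id=4 -> matches Delta
All 5 rows appear; 1 has NULL project.

SQL:
SELECT a.name, b.name AS project
FROM tasks a
LEFT JOIN projects b ON a.project_id = b.id

Result:
name      | project
----------+--------
Audit     | Nimbus 
Setup     | NULL   
Implement | Beta   
Test      | Gamma  
Plan      | Delta  


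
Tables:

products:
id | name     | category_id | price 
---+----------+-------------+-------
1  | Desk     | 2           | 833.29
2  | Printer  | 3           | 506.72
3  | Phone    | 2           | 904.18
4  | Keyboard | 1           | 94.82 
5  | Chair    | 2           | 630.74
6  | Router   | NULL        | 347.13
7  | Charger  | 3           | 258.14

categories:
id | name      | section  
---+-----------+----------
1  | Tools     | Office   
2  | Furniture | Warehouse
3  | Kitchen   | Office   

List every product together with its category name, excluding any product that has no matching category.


INNER JOIN keeps only products rows whose category_id matches an id in categories. Walk through each product:
  - product 1 (Desk): category_id=2 -> matches Furniture
  - product 2 (Printer): category_id=3 -> matches Kitchen
  - product 3 (Phone): category_id=2 -> matches Furniture
  - product 4 (Keyboard): category_id=1 -> matches Tools
  - product 5 (Chair): category_id=2 -> matches Furniture
  - product 6 (Router): category_id=NULL, no match -> dropped
  - product 7 (Charger): category_id=3 -> matches Kitchen
So 1 of 7 rows is dropped.

SQL:
SELECT a.name, b.name AS category
FROM products a
INNER JOIN categories b ON a.category_id = b.id

Result:
name     | category 
---------+----------
Desk     | Furniture
Printer  | Kitchen  
Phone    | Furniture
Keyboard | Tools    
Chair    | Furniture
Charger  | Kitchen  


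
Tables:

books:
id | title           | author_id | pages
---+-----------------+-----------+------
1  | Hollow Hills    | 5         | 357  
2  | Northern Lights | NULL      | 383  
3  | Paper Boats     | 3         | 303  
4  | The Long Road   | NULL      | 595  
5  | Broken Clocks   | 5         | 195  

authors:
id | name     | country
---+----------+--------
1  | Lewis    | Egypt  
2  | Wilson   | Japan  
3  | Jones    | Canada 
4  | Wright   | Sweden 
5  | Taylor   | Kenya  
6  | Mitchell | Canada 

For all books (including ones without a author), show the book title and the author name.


LEFT JOIN keeps every row from books (the left table); where author_id has no match in authors, the author columns become NULL. Walk through each book:
  - book 1 (Hollow Hills): author_id=5 -> matches Taylor
  - book 2 (Northern Lights): author_id=NULL, no match -> kept with NULL
  - book 3 (Paper Boats): author_id=3 -> matches Jones
  - book 4 (The Long Road): author_id=NULL, no match -> kept with NULL
  - book 5 (Broken Clocks): author_id=5 -> matches Taylor
All 5 rows appear; 2 have NULL author.

SQL:
SELECT a.title, b.name AS author
FROM books a
LEFT JOIN authors b ON a.author_id = b.id

Result:
title           | author
----------------+-------
Hollow Hills    | Taylor
Northern Lights | NULL  
Paper Boats     | Jones 
The Long Road   | NULL  
Broken Clocks   | Taylor


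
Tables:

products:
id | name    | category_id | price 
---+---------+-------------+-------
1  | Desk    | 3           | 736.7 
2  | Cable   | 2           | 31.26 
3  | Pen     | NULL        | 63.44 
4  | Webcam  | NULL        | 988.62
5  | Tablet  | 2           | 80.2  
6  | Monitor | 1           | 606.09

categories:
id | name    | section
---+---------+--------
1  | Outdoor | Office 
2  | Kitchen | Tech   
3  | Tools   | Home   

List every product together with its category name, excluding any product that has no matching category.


INNER JOIN keeps only products rows whose category_id matches an id in categories. Walk through each product:
  - product 1 (Desk): category_id=3 -> matches Tools
  - product 2 (Cable): category_id=2 -> matches Kitchen
  - product 3 (Pen): category_id=NULL, no match -> dropped
  - product 4 (Webcam): category_id=NULL, no match -> dropped
  - product 5 (Tablet): category_id=2 -> matches Kitchen
  - product 6 (Monitor): category_id=1 -> matches Outdoor
So 2 of 6 rows are dropped.

SQL:
SELECT a.name, b.name AS category
FROM products a
INNER JOIN categories b ON a.category_id = b.id

Result:
name    | category
--------+---------
Desk    | Tools   
Cable   | Kitchen 
Tablet  | Kitchen 
Monitor | Outdoor 


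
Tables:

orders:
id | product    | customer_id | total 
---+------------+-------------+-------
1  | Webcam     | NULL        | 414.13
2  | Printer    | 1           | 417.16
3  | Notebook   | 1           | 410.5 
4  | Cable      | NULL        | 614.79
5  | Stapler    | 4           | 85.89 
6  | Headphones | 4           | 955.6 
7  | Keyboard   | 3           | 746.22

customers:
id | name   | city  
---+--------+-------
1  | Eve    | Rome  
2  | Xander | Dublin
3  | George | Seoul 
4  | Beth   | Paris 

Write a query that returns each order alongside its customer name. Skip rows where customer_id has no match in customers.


INNER JOIN keeps only orders rows whose customer_id matches an id in customers. Walk through each order:
  - order 1 (Webcam): customer_id=NULL, no match -> dropped
  - order 2 (Printer): customer_id=1 -> matches Eve
  - order 3 (Notebook): customer_id=1 -> matches Eve
  - order 4 (Cable): customer_id=NULL, no match -> dropped
  - order 5 (Stapler): customer_id=4 -> matches Beth
  - order 6 (Headphones): customer_id=4 -> matches Beth
  - order 7 (Keyboard): customer_id=3 -> matches George
So 2 of 7 rows are dropped.

SQL:
SELECT a.product, b.name AS customer
FROM orders a
INNER JOIN customers b ON a.customer_id = b.id

Result:
product    | customer
-----------+---------
Printer    | Eve     
Notebook   | Eve     
Stapler    | Beth    
Headphones | Beth    
Keyboard   | George  


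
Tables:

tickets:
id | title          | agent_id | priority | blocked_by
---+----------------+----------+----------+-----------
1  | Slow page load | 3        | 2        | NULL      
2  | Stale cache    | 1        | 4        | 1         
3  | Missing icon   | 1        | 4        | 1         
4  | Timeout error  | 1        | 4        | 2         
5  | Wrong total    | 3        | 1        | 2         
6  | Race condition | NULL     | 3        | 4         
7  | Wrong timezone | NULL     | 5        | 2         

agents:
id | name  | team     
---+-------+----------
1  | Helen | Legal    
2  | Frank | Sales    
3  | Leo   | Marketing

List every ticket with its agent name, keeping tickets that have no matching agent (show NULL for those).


LEFT JOIN keeps every row from tickets (the left table); where agent_id has no match in agents, the agent columns become NULL. Walk through each ticket:
  - ticket 1 (Slow page load): agent_id=3 -> matches Leo
  - ticket 2 (Stale cache): agent_id=1 -> matches Helen
  - ticket 3 (Missing icon): agent_id=1 -> matches Helen
  - ticket 4 (Timeout error): agent_id=1 -> matches Helen
  - ticket 5 (Wrong total): agent_id=3 -> matches Leo
  - ticket 6 (Race condition): agent_id=NULL, no match -> kept with NULL
  - ticket 7 (Wrong timezone): agent_id=NULL, no match -> kept with NULL
All 7 rows appear; 2 have NULL agent.

SQL:
SELECT a.title, b.name AS agent
FROM tickets a
LEFT JOIN agents b ON a.agent_id = b.id

Result:
title          | agent
---------------+------
Slow page load | Leo  
Stale cache    | Helen
Missing icon   | Helen
Timeout error  | Helen
Wrong total    | Leo  
Race condition | NULL 
Wrong timezone | NULL 


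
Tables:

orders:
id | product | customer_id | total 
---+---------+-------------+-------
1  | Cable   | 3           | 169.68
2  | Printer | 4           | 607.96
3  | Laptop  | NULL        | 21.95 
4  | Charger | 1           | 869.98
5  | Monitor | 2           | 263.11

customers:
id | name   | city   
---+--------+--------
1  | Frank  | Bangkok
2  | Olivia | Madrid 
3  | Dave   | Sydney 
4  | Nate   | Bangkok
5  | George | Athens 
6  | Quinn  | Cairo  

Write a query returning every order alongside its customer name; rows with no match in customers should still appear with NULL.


LEFT JOIN keeps every row from orders (the left table); where customer_id has no match in customers, the customer columns become NULL. Walk through each order:
  - order 1 (Cable): customer_id=3 -> matches Dave
  - order 2 (Printer): customer_id=4 -> matches Nate
  - order 3 (Laptop): customer_id=NULL, no match -> kept with NULL
  - order 4 (Charger): customer_id=1 -> matches Frank
  - order 5 (Monitor): customer_id=2 -> matches Olivia
All 5 rows appear; 1 has NULL customer.

SQL:
SELECT a.product, b.name AS customer
FROM orders a
LEFT JOIN customers b ON a.customer_id = b.id

Result:
product | customer
--------+---------
Cable   | Dave    
Printer | Nate    
Laptop  | NULL    
Charger | Frank   
Monitor | Olivia  


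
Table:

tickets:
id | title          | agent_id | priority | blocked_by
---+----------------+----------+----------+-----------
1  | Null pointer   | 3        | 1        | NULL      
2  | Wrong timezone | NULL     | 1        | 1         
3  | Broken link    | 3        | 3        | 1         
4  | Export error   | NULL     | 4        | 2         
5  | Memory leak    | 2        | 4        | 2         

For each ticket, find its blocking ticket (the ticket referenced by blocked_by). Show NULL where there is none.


This is a self-join: tickets is joined to a second copy of itself, matching each row's blocked_by to another row's id. Use LEFT JOIN so rows with blocked_by=NULL are kept.
  - ticket 1 (Null pointer): blocked_by=NULL -> NULL
  - ticket 2 (Wrong timezone): blocked_by=1 -> Null pointer
  - ticket 3 (Broken link): blocked_by=1 -> Null pointer
  - ticket 4 (Export error): blocked_by=2 -> Wrong timezone
  - ticket 5 (Memory leak): blocked_by=2 -> Wrong timezone

SQL:
SELECT a.title AS item, b.title AS blocked_by
FROM tickets a
LEFT JOIN tickets b ON a.blocked_by = b.id

Result:
item           | blocked_by    
---------------+---------------
Null pointer   | NULL          
Wrong timezone | Null pointer  
Broken link    | Null pointer  
Export error   | Wrong timezone
Memory leak    | Wrong timezone


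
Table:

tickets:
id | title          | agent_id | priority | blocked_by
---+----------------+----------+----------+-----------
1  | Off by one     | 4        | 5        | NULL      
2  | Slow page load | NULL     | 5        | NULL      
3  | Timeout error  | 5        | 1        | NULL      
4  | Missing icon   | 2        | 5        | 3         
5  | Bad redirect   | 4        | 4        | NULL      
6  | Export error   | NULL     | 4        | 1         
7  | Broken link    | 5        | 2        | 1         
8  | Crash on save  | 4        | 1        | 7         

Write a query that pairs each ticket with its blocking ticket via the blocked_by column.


This is a self-join: tickets is joined to a second copy of itself, matching each row's blocked_by to another row's id. Use LEFT JOIN so rows with blocked_by=NULL are kept.
  - ticket 1 (Off by one): blocked_by=NULL -> NULL
  - ticket 2 (Slow page load): blocked_by=NULL -> NULL
  - ticket 3 (Timeout error): blocked_by=NULL -> NULL
  - ticket 4 (Missing icon): blocked_by=3 -> Timeout error
  - ticket 5 (Bad redirect): blocked_by=NULL -> NULL
  - ticket 6 (Export error): blocked_by=1 -> Off by one
  - ticket 7 (Broken link): blocked_by=1 -> Off by one
  - ticket 8 (Crash on save): blocked_by=7 -> Broken link

SQL:
SELECT a.title AS item, b.title AS blocked_by
FROM tickets a
LEFT JOIN tickets b ON a.blocked_by = b.id

Result:
item           | blocked_by   
---------------+--------------
Off by one     | NULL         
Slow page load | NULL         
Timeout error  | NULL         
Missing icon   | Timeout error
Bad redirect   | NULL         
Export error   | Off by one   
Broken link    | Off by one   
Crash on save  | Broken link  


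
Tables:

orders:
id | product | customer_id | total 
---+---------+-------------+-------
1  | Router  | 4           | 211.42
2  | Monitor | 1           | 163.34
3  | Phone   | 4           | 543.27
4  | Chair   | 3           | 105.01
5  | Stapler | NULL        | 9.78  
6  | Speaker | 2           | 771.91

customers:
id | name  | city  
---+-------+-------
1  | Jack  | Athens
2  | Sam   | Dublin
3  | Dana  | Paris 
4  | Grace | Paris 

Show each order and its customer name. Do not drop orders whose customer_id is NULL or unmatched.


LEFT JOIN keeps every row from orders (the left table); where customer_id has no match in customers, the customer columns become NULL. Walk through each order:
  - order 1 (Router): customer_id=4 -> matches Grace
  - order 2 (Monitor): customer_id=1 -> matches Jack
  - order 3 (Phone): customer_id=4 -> matches Grace
  - order 4 (Chair): customer_id=3 -> matches Dana
  - order 5 (Stapler): customer_id=NULL, no match -> kept with NULL
  - order 6 (Speaker): customer_id=2 -> matches Sam
All 6 rows appear; 1 has NULL customer.

SQL:
SELECT a.product, b.name AS customer
FROM orders a
LEFT JOIN customers b ON a.customer_id = b.id

Result:
product | customer
--------+---------
Router  | Grace   
Monitor | Jack    
Phone   | Grace   
Chair   | Dana    
Stapler | NULL    
Speaker | Sam     


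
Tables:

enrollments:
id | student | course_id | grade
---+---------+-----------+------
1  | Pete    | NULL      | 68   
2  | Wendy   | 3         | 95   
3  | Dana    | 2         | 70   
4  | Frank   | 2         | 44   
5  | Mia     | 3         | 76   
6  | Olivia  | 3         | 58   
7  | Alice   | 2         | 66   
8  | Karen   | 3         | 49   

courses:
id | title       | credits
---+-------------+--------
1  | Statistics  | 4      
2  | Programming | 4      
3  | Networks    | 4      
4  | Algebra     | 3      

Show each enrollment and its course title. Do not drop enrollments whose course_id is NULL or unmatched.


LEFT JOIN keeps every row from enrollments (the left table); where course_id has no match in courses, the course columns become NULL. Walk through each enrollment:
  - enrollment 1 (Pete): course_id=NULL, no match -> kept with NULL
  - enrollment 2 (Wendy): course_id=3 -> matches Networks
  - enrollment 3 (Dana): course_id=2 -> matches Programming
  - enrollment 4 (Frank): course_id=2 -> matches Programming
  - enrollment 5 (Mia): course_id=3 -> matches Networks
  - enrollment 6 (Olivia): course_id=3 -> matches Networks
  - enrollment 7 (Alice): course_id=2 -> matches Programming
  - enrollment 8 (Karen): course_id=3 -> matches Networks
All 8 rows appear; 1 has NULL course.

SQL:
SELECT a.student, b.title AS course
FROM enrollments a
LEFT JOIN courses b ON a.course_id = b.id

Result:
student | course     
--------+------------
Pete    | NULL       
Wendy   | Networks   
Dana    | Programming
Frank   | Programming
Mia     | Networks   
Olivia  | Networks   
Alice   | Programming
Karen   | Networks   


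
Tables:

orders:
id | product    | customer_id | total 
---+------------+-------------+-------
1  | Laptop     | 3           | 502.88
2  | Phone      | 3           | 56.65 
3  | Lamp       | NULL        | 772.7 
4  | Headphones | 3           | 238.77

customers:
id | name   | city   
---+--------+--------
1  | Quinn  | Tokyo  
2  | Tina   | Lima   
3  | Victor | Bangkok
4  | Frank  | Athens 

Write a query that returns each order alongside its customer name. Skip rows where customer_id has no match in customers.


INNER JOIN keeps only orders rows whose customer_id matches an id in customers. Walk through each order:
  - order 1 (Laptop): customer_id=3 -> matches Victor
  - order 2 (Phone): customer_id=3 -> matches Victor
  - order 3 (Lamp): customer_id=NULL, no match -> dropped
  - order 4 (Headphones): customer_id=3 -> matches Victor
So 1 of 4 rows is dropped.

SQL:
SELECT a.product, b.name AS customer
FROM orders a
INNER JOIN customers b ON a.customer_id = b.id

Result:
product    | customer
-----------+---------
Laptop     | Victor  
Phone      | Victor  
Headphones | Victor  


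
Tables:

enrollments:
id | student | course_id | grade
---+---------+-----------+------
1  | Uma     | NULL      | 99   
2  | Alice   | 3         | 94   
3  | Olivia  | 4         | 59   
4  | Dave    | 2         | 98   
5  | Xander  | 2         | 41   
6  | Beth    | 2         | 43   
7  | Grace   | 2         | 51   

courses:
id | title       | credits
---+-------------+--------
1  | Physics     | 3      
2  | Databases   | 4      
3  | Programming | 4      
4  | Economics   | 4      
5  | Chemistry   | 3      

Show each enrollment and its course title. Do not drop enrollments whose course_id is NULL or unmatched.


LEFT JOIN keeps every row from enrollments (the left table); where course_id has no match in courses, the course columns become NULL. Walk through each enrollment:
  - enrollment 1 (Uma): course_id=NULL, no match -> kept with NULL
  - enrollment 2 (Alice): course_id=3 -> matches Programming
  - enrollment 3 (Olivia): course_id=4 -> matches Economics
  - enrollment 4 (Dave): course_id=2 -> matches Databases
  - enrollment 5 (Xander): course_id=2 -> matches Databases
  - enrollment 6 (Beth): course_id=2 -> matches Databases
  - enrollment 7 (Grace): course_id=2 -> matches Databases
All 7 rows appear; 1 has NULL course.

SQL:
SELECT a.student, b.title AS course
FROM enrollments a
LEFT JOIN courses b ON a.course_id = b.id

Result:
student | course     
--------+------------
Uma     | NULL       
Alice   | Programming
Olivia  | Economics  
Dave    | Databases  
Xander  | Databases  
Beth    | Databases  
Grace   | Databases  


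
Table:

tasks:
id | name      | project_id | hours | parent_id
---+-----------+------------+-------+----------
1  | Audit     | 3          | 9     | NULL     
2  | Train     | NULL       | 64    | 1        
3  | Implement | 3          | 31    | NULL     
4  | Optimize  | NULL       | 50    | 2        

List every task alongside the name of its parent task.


This is a self-join: tasks is joined to a second copy of itself, matching each row's parent_id to another row's id. Use LEFT JOIN so rows with parent_id=NULL are kept.
  - task 1 (Audit): parent_id=NULL -> NULL
  - task 2 (Train): parent_id=1 -> Audit
  - task 3 (Implement): parent_id=NULL -> NULL
  - task 4 (Optimize): parent_id=2 -> Train

SQL:
SELECT a.name AS item, b.name AS parent
FROM tasks a
LEFT JOIN tasks b ON a.parent_id = b.id

Result:
item      | parent
----------+-------
Audit     | NULL  
Train     | Audit 
Implement | NULL  
Optimize  | Train 


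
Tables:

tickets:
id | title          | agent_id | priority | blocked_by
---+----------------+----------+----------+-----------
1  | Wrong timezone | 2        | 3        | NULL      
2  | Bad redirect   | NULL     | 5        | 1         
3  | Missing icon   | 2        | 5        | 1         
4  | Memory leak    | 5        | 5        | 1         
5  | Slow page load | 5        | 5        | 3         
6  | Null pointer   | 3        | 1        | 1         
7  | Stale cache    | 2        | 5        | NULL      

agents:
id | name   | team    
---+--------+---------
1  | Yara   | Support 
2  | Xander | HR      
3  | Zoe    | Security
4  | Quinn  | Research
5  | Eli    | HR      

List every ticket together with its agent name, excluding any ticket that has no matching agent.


INNER JOIN keeps only tickets rows whose agent_id matches an id in agents. Walk through each ticket:
  - ticket 1 (Wrong timezone): agent_id=2 -> matches Xander
  - ticket 2 (Bad redirect): agent_id=NULL, no match -> dropped
  - ticket 3 (Missing icon): agent_id=2 -> matches Xander
  - ticket 4 (Memory leak): agent_id=5 -> matches Eli
  - ticket 5 (Slow page load): agent_id=5 -> matches Eli
  - ticket 6 (Null pointer): agent_id=3 -> matches Zoe
  - ticket 7 (Stale cache): agent_id=2 -> matches Xander
So 1 of 7 rows is dropped.

SQL:
SELECT a.title, b.name AS agent
FROM tickets a
INNER JOIN agents b ON a.agent_id = b.id

Result:
title          | agent 
---------------+-------
Wrong timezone | Xander
Missing icon   | Xander
Memory leak    | Eli   
Slow page load | Eli   
Null pointer   | Zoe   
Stale cache    | Xander


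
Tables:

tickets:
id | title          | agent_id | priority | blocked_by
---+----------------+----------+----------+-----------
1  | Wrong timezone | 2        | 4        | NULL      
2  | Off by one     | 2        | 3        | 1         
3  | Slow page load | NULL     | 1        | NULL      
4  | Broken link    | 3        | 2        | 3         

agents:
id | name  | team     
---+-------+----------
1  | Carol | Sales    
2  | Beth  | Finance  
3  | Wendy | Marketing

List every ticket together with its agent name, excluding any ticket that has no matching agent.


INNER JOIN keeps only tickets rows whose agent_id matches an id in agents. Walk through each ticket:
  - ticket 1 (Wrong timezone): agent_id=2 -> matches Beth
  - ticket 2 (Off by one): agent_id=2 -> matches Beth
  - ticket 3 (Slow page load): agent_id=NULL, no match -> dropped
  - ticket 4 (Broken link): agent_id=3 -> matches Wendy
So 1 of 4 rows is dropped.

SQL:
SELECT a.title, b.name AS agent
FROM tickets a
INNER JOIN agents b ON a.agent_id = b.id

Result:
title          | agent
---------------+------
Wrong timezone | Beth 
Off by one     | Beth 
Broken link    | Wendy


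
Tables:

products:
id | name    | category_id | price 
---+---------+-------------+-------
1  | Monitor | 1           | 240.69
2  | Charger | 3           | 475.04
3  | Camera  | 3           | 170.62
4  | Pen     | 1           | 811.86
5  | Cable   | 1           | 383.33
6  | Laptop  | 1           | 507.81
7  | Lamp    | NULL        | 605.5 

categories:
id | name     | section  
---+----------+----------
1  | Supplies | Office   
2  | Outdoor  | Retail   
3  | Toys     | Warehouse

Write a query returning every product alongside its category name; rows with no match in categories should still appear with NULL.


LEFT JOIN keeps every row from products (the left table); where category_id has no match in categories, the category columns become NULL. Walk through each product:
  - product 1 (Monitor): category_id=1 -> matches Supplies
  - product 2 (Charger): category_id=3 -> matches Toys
  - product 3 (Camera): category_id=3 -> matches Toys
  - product 4 (Pen): category_id=1 -> matches Supplies
  - product 5 (Cable): category_id=1 -> matches Supplies
  - product 6 (Laptop): category_id=1 -> matches Supplies
  - product 7 (Lamp): category_id=NULL, no match -> kept with NULL
All 7 rows appear; 1 has NULL category.

SQL:
SELECT a.name, b.name AS category
FROM products a
LEFT JOIN categories b ON a.category_id = b.id

Result:
name    | category
--------+---------
Monitor | Supplies
Charger | Toys    
Camera  | Toys    
Pen     | Supplies
Cable   | Supplies
Laptop  | Supplies
Lamp    | NULL    


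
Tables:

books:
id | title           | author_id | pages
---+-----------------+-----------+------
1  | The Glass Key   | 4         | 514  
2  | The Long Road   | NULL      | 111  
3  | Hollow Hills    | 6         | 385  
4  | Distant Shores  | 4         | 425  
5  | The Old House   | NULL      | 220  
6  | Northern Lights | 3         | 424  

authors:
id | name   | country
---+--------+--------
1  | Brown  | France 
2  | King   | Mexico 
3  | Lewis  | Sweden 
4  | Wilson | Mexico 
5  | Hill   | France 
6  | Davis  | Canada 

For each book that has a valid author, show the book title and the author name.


INNER JOIN keeps only books rows whose author_id matches an id in authors. Walk through each book:
  - book 1 (The Glass Key): author_id=4 -> matches Wilson
  - book 2 (The Long Road): author_id=NULL, no match -> dropped
  - book 3 (Hollow Hills): author_id=6 -> matches Davis
  - book 4 (Distant Shores): author_id=4 -> matches Wilson
  - book 5 (The Old House): author_id=NULL, no match -> dropped
  - book 6 (Northern Lights): author_id=3 -> matches Lewis
So 2 of 6 rows are dropped.

SQL:
SELECT a.title, b.name AS author
FROM books a
INNER JOIN authors b ON a.author_id = b.id

Result:
title           | author
----------------+-------
The Glass Key   | Wilson
Hollow Hills    | Davis 
Distant Shores  | Wilson
Northern Lights | Lewis 


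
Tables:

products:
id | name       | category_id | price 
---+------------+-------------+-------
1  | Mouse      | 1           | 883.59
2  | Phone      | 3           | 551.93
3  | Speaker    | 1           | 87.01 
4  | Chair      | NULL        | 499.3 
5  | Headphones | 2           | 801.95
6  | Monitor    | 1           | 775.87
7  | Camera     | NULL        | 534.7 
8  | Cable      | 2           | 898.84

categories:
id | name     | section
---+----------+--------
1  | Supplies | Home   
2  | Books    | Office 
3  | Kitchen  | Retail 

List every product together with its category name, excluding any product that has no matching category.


INNER JOIN keeps only products rows whose category_id matches an id in categories. Walk through each product:
  - product 1 (Mouse): category_id=1 -> matches Supplies
  - product 2 (Phone): category_id=3 -> matches Kitchen
  - product 3 (Speaker): category_id=1 -> matches Supplies
  - product 4 (Chair): category_id=NULL, no match -> dropped
  - product 5 (Headphones): category_id=2 -> matches Books
  - product 6 (Monitor): category_id=1 -> matches Supplies
  - product 7 (Camera): category_id=NULL, no match -> dropped
  - product 8 (Cable): category_id=2 -> matches Books
So 2 of 8 rows are dropped.

SQL:
SELECT a.name, b.name AS category
FROM products a
INNER JOIN categories b ON a.category_id = b.id

Result:
name       | category
-----------+---------
Mouse      | Supplies
Phone      | Kitchen 
Speaker    | Supplies
Headphones | Books   
Monitor    | Supplies
Cable      | Books   


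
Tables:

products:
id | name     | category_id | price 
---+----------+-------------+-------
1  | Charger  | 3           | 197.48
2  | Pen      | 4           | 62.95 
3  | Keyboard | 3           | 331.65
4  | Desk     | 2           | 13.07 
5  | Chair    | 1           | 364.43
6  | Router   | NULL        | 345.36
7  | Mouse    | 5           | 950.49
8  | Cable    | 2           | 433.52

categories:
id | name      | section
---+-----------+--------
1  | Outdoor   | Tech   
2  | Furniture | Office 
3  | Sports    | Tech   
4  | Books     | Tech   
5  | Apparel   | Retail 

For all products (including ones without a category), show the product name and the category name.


LEFT JOIN keeps every row from products (the left table); where category_id has no match in categories, the category columns become NULL. Walk through each product:
  - product 1 (Charger): category_id=3 -> matches Sports
  - product 2 (Pen): category_id=4 -> matches Books
  - product 3 (Keyboard): category_id=3 -> matches Sports
  - product 4 (Desk): category_id=2 -> matches Furniture
  - product 5 (Chair): category_id=1 -> matches Outdoor
  - product 6 (Router): category_id=NULL, no match -> kept with NULL
  - product 7 (Mouse): category_id=5 -> matches Apparel
  - product 8 (Cable): category_id=2 -> matches Furniture
All 8 rows appear; 1 has NULL category.

SQL:
SELECT a.name, b.name AS category
FROM products a
LEFT JOIN categories b ON a.category_id = b.id

Result:
name     | category 
---------+----------
Charger  | Sports   
Pen      | Books    
Keyboard | Sports   
Desk     | Furniture
Chair    | Outdoor  
Router   | NULL     
Mouse    | Apparel  
Cable    | Furniture


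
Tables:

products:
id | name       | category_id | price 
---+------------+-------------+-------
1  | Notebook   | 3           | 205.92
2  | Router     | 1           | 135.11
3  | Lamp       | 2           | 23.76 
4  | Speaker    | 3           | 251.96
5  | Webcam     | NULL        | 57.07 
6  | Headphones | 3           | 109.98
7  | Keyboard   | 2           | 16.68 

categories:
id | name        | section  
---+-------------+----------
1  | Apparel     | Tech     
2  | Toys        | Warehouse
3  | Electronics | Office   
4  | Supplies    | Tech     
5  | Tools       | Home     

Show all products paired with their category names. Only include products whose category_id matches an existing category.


INNER JOIN keeps only products rows whose category_id matches an id in categories. Walk through each product:
  - product 1 (Notebook): category_id=3 -> matches Electronics
  - product 2 (Router): category_id=1 -> matches Apparel
  - product 3 (Lamp): category_id=2 -> matches Toys
  - product 4 (Speaker): category_id=3 -> matches Electronics
  - product 5 (Webcam): category_id=NULL, no match -> dropped
  - product 6 (Headphones): category_id=3 -> matches Electronics
  - product 7 (Keyboard): category_id=2 -> matches Toys
So 1 of 7 rows is dropped.

SQL:
SELECT a.name, b.name AS category
FROM products a
INNER JOIN categories b ON a.category_id = b.id

Result:
name       | category   
-----------+------------
Notebook   | Electronics
Router     | Apparel    
Lamp       | Toys       
Speaker    | Electronics
Headphones | Electronics
Keyboard   | Toys       


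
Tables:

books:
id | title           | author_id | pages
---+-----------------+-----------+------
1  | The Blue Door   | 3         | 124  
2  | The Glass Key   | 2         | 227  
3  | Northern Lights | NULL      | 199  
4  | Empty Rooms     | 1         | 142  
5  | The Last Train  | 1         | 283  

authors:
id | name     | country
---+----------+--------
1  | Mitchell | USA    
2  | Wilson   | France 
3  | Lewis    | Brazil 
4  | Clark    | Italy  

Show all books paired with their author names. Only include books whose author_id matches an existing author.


INNER JOIN keeps only books rows whose author_id matches an id in authors. Walk through each book:
  - book 1 (The Blue Door): author_id=3 -> matches Lewis
  - book 2 (The Glass Key): author_id=2 -> matches Wilson
  - book 3 (Northern Lights): author_id=NULL, no match -> dropped
  - book 4 (Empty Rooms): author_id=1 -> matches Mitchell
  - book 5 (The Last Train): author_id=1 -> matches Mitchell
So 1 of 5 rows is dropped.

SQL:
SELECT a.title, b.name AS author
FROM books a
INNER JOIN authors b ON a.author_id = b.id

Result:
title          | author  
---------------+---------
The Blue Door  | Lewis   
The Glass Key  | Wilson  
Empty Rooms    | Mitchell
The Last Train | Mitchell


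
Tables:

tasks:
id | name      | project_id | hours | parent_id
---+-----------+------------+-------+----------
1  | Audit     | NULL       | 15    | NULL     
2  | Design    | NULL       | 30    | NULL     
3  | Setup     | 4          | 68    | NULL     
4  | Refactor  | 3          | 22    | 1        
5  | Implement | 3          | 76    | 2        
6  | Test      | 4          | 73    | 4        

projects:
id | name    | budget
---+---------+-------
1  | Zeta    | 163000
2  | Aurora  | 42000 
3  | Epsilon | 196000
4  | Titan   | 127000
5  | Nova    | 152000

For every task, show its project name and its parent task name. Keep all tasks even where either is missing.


Two LEFT JOINs from the same base table tasks: one to projects via project_id, one to tasks itself via parent_id. Both are LEFT so every task is preserved.
Match against projects:
  - task 1 (Audit): project_id=NULL, no match -> kept with NULL
  - task 2 (Design): project_id=NULL, no match -> kept with NULL
  - task 3 (Setup): project_id=4 -> matches Titan
  - task 4 (Refactor): project_id=3 -> matches Epsilon
  - task 5 (Implement): project_id=3 -> matches Epsilon
  - task 6 (Test): project_id=4 -> matches Titan
Match against tasks (self):
  - task 1 (Audit): parent_id=NULL -> NULL
  - task 2 (Design): parent_id=NULL -> NULL
  - task 3 (Setup): parent_id=NULL -> NULL
  - task 4 (Refactor): parent_id=1 -> Audit
  - task 5 (Implement): parent_id=2 -> Design
  - task 6 (Test): parent_id=4 -> Refactor

SQL:
SELECT a.name, b.name AS project, c.name AS parent
FROM tasks a
LEFT JOIN projects b ON a.project_id = b.id
LEFT JOIN tasks c ON a.parent_id = c.id

Result:
name      | project | parent  
----------+---------+---------
Audit     | NULL    | NULL    
Design    | NULL    | NULL    
Setup     | Titan   | NULL    
Refactor  | Epsilon | Audit   
Implement | Epsilon | Design  
Test      | Titan   | Refactor
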